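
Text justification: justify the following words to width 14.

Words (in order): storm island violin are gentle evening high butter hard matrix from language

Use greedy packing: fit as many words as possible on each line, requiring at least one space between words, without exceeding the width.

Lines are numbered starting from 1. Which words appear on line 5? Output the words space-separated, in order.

Line 1: ['storm', 'island'] (min_width=12, slack=2)
Line 2: ['violin', 'are'] (min_width=10, slack=4)
Line 3: ['gentle', 'evening'] (min_width=14, slack=0)
Line 4: ['high', 'butter'] (min_width=11, slack=3)
Line 5: ['hard', 'matrix'] (min_width=11, slack=3)
Line 6: ['from', 'language'] (min_width=13, slack=1)

Answer: hard matrix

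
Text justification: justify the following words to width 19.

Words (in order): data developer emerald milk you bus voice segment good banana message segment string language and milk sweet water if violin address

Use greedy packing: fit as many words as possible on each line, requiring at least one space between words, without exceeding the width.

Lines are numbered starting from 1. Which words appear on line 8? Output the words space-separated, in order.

Line 1: ['data', 'developer'] (min_width=14, slack=5)
Line 2: ['emerald', 'milk', 'you'] (min_width=16, slack=3)
Line 3: ['bus', 'voice', 'segment'] (min_width=17, slack=2)
Line 4: ['good', 'banana', 'message'] (min_width=19, slack=0)
Line 5: ['segment', 'string'] (min_width=14, slack=5)
Line 6: ['language', 'and', 'milk'] (min_width=17, slack=2)
Line 7: ['sweet', 'water', 'if'] (min_width=14, slack=5)
Line 8: ['violin', 'address'] (min_width=14, slack=5)

Answer: violin address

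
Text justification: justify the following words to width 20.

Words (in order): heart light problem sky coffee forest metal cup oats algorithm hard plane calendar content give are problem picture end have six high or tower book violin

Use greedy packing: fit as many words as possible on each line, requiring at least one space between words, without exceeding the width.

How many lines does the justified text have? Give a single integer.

Answer: 9

Derivation:
Line 1: ['heart', 'light', 'problem'] (min_width=19, slack=1)
Line 2: ['sky', 'coffee', 'forest'] (min_width=17, slack=3)
Line 3: ['metal', 'cup', 'oats'] (min_width=14, slack=6)
Line 4: ['algorithm', 'hard', 'plane'] (min_width=20, slack=0)
Line 5: ['calendar', 'content'] (min_width=16, slack=4)
Line 6: ['give', 'are', 'problem'] (min_width=16, slack=4)
Line 7: ['picture', 'end', 'have', 'six'] (min_width=20, slack=0)
Line 8: ['high', 'or', 'tower', 'book'] (min_width=18, slack=2)
Line 9: ['violin'] (min_width=6, slack=14)
Total lines: 9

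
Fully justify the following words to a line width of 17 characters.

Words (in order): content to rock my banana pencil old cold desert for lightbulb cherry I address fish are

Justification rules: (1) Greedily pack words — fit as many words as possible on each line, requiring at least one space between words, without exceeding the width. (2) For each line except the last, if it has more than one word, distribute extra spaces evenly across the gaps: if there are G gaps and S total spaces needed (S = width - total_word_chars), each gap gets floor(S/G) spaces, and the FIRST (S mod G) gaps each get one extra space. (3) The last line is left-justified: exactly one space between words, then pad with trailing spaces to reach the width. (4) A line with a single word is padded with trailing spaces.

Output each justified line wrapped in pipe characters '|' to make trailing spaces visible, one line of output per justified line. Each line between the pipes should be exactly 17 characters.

Answer: |content  to  rock|
|my  banana pencil|
|old  cold  desert|
|for     lightbulb|
|cherry  I address|
|fish are         |

Derivation:
Line 1: ['content', 'to', 'rock'] (min_width=15, slack=2)
Line 2: ['my', 'banana', 'pencil'] (min_width=16, slack=1)
Line 3: ['old', 'cold', 'desert'] (min_width=15, slack=2)
Line 4: ['for', 'lightbulb'] (min_width=13, slack=4)
Line 5: ['cherry', 'I', 'address'] (min_width=16, slack=1)
Line 6: ['fish', 'are'] (min_width=8, slack=9)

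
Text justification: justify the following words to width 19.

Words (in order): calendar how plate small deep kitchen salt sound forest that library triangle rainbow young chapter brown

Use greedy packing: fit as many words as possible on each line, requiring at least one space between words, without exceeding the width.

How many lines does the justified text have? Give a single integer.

Answer: 6

Derivation:
Line 1: ['calendar', 'how', 'plate'] (min_width=18, slack=1)
Line 2: ['small', 'deep', 'kitchen'] (min_width=18, slack=1)
Line 3: ['salt', 'sound', 'forest'] (min_width=17, slack=2)
Line 4: ['that', 'library'] (min_width=12, slack=7)
Line 5: ['triangle', 'rainbow'] (min_width=16, slack=3)
Line 6: ['young', 'chapter', 'brown'] (min_width=19, slack=0)
Total lines: 6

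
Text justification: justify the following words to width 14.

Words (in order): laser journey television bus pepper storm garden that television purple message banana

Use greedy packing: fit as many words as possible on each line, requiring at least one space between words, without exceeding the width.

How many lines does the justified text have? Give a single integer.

Answer: 7

Derivation:
Line 1: ['laser', 'journey'] (min_width=13, slack=1)
Line 2: ['television', 'bus'] (min_width=14, slack=0)
Line 3: ['pepper', 'storm'] (min_width=12, slack=2)
Line 4: ['garden', 'that'] (min_width=11, slack=3)
Line 5: ['television'] (min_width=10, slack=4)
Line 6: ['purple', 'message'] (min_width=14, slack=0)
Line 7: ['banana'] (min_width=6, slack=8)
Total lines: 7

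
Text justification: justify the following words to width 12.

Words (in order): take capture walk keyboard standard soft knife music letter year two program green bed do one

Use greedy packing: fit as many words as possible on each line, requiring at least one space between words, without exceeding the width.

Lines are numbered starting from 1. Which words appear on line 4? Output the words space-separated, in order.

Line 1: ['take', 'capture'] (min_width=12, slack=0)
Line 2: ['walk'] (min_width=4, slack=8)
Line 3: ['keyboard'] (min_width=8, slack=4)
Line 4: ['standard'] (min_width=8, slack=4)
Line 5: ['soft', 'knife'] (min_width=10, slack=2)
Line 6: ['music', 'letter'] (min_width=12, slack=0)
Line 7: ['year', 'two'] (min_width=8, slack=4)
Line 8: ['program'] (min_width=7, slack=5)
Line 9: ['green', 'bed', 'do'] (min_width=12, slack=0)
Line 10: ['one'] (min_width=3, slack=9)

Answer: standard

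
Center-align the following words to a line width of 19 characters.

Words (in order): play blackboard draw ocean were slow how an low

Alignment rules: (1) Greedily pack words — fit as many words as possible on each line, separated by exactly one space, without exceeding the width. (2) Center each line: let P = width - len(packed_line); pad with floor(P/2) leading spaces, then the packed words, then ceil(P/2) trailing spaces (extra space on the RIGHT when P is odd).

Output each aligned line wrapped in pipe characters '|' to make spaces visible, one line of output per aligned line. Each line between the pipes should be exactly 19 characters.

Line 1: ['play', 'blackboard'] (min_width=15, slack=4)
Line 2: ['draw', 'ocean', 'were'] (min_width=15, slack=4)
Line 3: ['slow', 'how', 'an', 'low'] (min_width=15, slack=4)

Answer: |  play blackboard  |
|  draw ocean were  |
|  slow how an low  |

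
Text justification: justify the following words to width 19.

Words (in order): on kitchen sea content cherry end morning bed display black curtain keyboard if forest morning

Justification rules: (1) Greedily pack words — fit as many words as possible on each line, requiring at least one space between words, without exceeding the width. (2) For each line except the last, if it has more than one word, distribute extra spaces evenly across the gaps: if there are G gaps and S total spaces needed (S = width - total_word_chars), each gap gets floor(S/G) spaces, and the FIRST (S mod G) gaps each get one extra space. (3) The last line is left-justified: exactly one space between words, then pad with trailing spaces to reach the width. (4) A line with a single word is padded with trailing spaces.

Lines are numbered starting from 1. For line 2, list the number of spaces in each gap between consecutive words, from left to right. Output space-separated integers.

Line 1: ['on', 'kitchen', 'sea'] (min_width=14, slack=5)
Line 2: ['content', 'cherry', 'end'] (min_width=18, slack=1)
Line 3: ['morning', 'bed', 'display'] (min_width=19, slack=0)
Line 4: ['black', 'curtain'] (min_width=13, slack=6)
Line 5: ['keyboard', 'if', 'forest'] (min_width=18, slack=1)
Line 6: ['morning'] (min_width=7, slack=12)

Answer: 2 1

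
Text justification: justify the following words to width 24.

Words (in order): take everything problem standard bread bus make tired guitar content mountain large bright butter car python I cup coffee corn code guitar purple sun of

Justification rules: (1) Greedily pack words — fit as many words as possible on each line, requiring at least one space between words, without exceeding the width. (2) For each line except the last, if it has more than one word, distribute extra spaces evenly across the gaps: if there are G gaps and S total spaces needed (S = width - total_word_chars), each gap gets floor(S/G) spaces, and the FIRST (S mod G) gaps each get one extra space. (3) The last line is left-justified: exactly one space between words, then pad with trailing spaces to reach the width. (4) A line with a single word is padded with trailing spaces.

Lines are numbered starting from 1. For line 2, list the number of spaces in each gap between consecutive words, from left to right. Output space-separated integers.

Answer: 2 1 1

Derivation:
Line 1: ['take', 'everything', 'problem'] (min_width=23, slack=1)
Line 2: ['standard', 'bread', 'bus', 'make'] (min_width=23, slack=1)
Line 3: ['tired', 'guitar', 'content'] (min_width=20, slack=4)
Line 4: ['mountain', 'large', 'bright'] (min_width=21, slack=3)
Line 5: ['butter', 'car', 'python', 'I', 'cup'] (min_width=23, slack=1)
Line 6: ['coffee', 'corn', 'code', 'guitar'] (min_width=23, slack=1)
Line 7: ['purple', 'sun', 'of'] (min_width=13, slack=11)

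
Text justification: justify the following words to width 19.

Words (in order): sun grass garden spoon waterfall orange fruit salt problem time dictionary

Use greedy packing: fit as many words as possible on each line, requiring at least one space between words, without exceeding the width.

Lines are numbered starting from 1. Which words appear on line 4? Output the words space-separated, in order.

Answer: problem time

Derivation:
Line 1: ['sun', 'grass', 'garden'] (min_width=16, slack=3)
Line 2: ['spoon', 'waterfall'] (min_width=15, slack=4)
Line 3: ['orange', 'fruit', 'salt'] (min_width=17, slack=2)
Line 4: ['problem', 'time'] (min_width=12, slack=7)
Line 5: ['dictionary'] (min_width=10, slack=9)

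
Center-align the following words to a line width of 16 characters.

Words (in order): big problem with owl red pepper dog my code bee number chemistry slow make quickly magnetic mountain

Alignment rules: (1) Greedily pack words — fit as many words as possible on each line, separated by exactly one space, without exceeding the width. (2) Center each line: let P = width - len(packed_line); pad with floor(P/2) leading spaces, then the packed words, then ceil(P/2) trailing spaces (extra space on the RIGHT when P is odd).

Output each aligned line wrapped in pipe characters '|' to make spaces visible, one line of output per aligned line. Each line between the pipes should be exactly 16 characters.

Line 1: ['big', 'problem', 'with'] (min_width=16, slack=0)
Line 2: ['owl', 'red', 'pepper'] (min_width=14, slack=2)
Line 3: ['dog', 'my', 'code', 'bee'] (min_width=15, slack=1)
Line 4: ['number', 'chemistry'] (min_width=16, slack=0)
Line 5: ['slow', 'make'] (min_width=9, slack=7)
Line 6: ['quickly', 'magnetic'] (min_width=16, slack=0)
Line 7: ['mountain'] (min_width=8, slack=8)

Answer: |big problem with|
| owl red pepper |
|dog my code bee |
|number chemistry|
|   slow make    |
|quickly magnetic|
|    mountain    |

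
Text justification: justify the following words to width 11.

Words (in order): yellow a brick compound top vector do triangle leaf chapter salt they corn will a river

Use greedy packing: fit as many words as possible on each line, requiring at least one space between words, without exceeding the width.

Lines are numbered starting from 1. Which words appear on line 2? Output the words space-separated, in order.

Line 1: ['yellow', 'a'] (min_width=8, slack=3)
Line 2: ['brick'] (min_width=5, slack=6)
Line 3: ['compound'] (min_width=8, slack=3)
Line 4: ['top', 'vector'] (min_width=10, slack=1)
Line 5: ['do', 'triangle'] (min_width=11, slack=0)
Line 6: ['leaf'] (min_width=4, slack=7)
Line 7: ['chapter'] (min_width=7, slack=4)
Line 8: ['salt', 'they'] (min_width=9, slack=2)
Line 9: ['corn', 'will', 'a'] (min_width=11, slack=0)
Line 10: ['river'] (min_width=5, slack=6)

Answer: brick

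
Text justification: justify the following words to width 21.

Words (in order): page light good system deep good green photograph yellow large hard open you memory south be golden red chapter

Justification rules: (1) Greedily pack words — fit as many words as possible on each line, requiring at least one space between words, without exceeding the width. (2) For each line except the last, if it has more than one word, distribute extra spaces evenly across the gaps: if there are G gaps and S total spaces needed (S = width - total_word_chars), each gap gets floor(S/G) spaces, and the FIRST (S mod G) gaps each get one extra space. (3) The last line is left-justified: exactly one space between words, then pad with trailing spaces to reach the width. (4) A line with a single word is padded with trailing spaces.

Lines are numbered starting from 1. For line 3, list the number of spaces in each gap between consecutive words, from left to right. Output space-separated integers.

Line 1: ['page', 'light', 'good'] (min_width=15, slack=6)
Line 2: ['system', 'deep', 'good'] (min_width=16, slack=5)
Line 3: ['green', 'photograph'] (min_width=16, slack=5)
Line 4: ['yellow', 'large', 'hard'] (min_width=17, slack=4)
Line 5: ['open', 'you', 'memory', 'south'] (min_width=21, slack=0)
Line 6: ['be', 'golden', 'red', 'chapter'] (min_width=21, slack=0)

Answer: 6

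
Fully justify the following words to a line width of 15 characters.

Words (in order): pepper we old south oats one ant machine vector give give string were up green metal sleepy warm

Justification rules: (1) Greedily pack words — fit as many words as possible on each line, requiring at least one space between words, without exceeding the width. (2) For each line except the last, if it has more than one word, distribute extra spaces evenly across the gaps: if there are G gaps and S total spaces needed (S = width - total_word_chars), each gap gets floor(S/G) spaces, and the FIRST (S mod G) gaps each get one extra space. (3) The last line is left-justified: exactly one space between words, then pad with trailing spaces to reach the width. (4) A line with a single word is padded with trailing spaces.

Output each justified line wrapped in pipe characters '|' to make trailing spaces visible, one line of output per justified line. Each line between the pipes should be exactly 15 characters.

Line 1: ['pepper', 'we', 'old'] (min_width=13, slack=2)
Line 2: ['south', 'oats', 'one'] (min_width=14, slack=1)
Line 3: ['ant', 'machine'] (min_width=11, slack=4)
Line 4: ['vector', 'give'] (min_width=11, slack=4)
Line 5: ['give', 'string'] (min_width=11, slack=4)
Line 6: ['were', 'up', 'green'] (min_width=13, slack=2)
Line 7: ['metal', 'sleepy'] (min_width=12, slack=3)
Line 8: ['warm'] (min_width=4, slack=11)

Answer: |pepper  we  old|
|south  oats one|
|ant     machine|
|vector     give|
|give     string|
|were  up  green|
|metal    sleepy|
|warm           |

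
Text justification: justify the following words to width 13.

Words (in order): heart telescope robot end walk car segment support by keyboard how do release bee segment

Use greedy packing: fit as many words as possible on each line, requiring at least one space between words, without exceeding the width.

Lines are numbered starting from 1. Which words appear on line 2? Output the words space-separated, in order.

Answer: telescope

Derivation:
Line 1: ['heart'] (min_width=5, slack=8)
Line 2: ['telescope'] (min_width=9, slack=4)
Line 3: ['robot', 'end'] (min_width=9, slack=4)
Line 4: ['walk', 'car'] (min_width=8, slack=5)
Line 5: ['segment'] (min_width=7, slack=6)
Line 6: ['support', 'by'] (min_width=10, slack=3)
Line 7: ['keyboard', 'how'] (min_width=12, slack=1)
Line 8: ['do', 'release'] (min_width=10, slack=3)
Line 9: ['bee', 'segment'] (min_width=11, slack=2)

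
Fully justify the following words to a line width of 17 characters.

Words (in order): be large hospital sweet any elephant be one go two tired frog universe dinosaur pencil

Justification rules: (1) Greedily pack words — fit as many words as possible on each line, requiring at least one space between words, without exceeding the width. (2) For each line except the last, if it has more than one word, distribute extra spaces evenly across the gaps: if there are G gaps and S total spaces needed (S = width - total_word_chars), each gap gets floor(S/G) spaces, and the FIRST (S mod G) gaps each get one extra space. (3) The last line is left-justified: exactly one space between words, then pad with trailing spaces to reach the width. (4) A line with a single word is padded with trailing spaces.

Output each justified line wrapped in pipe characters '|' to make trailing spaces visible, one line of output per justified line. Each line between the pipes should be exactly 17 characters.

Line 1: ['be', 'large', 'hospital'] (min_width=17, slack=0)
Line 2: ['sweet', 'any'] (min_width=9, slack=8)
Line 3: ['elephant', 'be', 'one'] (min_width=15, slack=2)
Line 4: ['go', 'two', 'tired', 'frog'] (min_width=17, slack=0)
Line 5: ['universe', 'dinosaur'] (min_width=17, slack=0)
Line 6: ['pencil'] (min_width=6, slack=11)

Answer: |be large hospital|
|sweet         any|
|elephant  be  one|
|go two tired frog|
|universe dinosaur|
|pencil           |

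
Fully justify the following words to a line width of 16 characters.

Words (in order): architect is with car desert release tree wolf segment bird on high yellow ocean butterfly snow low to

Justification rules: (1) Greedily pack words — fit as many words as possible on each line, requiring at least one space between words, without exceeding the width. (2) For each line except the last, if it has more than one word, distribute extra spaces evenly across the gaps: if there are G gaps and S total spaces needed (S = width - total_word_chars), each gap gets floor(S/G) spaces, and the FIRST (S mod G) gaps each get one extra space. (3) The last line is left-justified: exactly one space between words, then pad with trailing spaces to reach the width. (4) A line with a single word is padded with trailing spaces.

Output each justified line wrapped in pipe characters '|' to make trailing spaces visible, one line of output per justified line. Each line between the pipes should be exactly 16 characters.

Line 1: ['architect', 'is'] (min_width=12, slack=4)
Line 2: ['with', 'car', 'desert'] (min_width=15, slack=1)
Line 3: ['release', 'tree'] (min_width=12, slack=4)
Line 4: ['wolf', 'segment'] (min_width=12, slack=4)
Line 5: ['bird', 'on', 'high'] (min_width=12, slack=4)
Line 6: ['yellow', 'ocean'] (min_width=12, slack=4)
Line 7: ['butterfly', 'snow'] (min_width=14, slack=2)
Line 8: ['low', 'to'] (min_width=6, slack=10)

Answer: |architect     is|
|with  car desert|
|release     tree|
|wolf     segment|
|bird   on   high|
|yellow     ocean|
|butterfly   snow|
|low to          |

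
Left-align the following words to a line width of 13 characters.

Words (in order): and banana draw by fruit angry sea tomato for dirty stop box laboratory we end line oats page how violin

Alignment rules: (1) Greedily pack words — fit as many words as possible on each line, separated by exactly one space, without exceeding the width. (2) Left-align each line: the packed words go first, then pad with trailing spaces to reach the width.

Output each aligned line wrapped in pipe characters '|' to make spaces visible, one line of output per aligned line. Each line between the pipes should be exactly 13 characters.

Answer: |and banana   |
|draw by fruit|
|angry sea    |
|tomato for   |
|dirty stop   |
|box          |
|laboratory we|
|end line oats|
|page how     |
|violin       |

Derivation:
Line 1: ['and', 'banana'] (min_width=10, slack=3)
Line 2: ['draw', 'by', 'fruit'] (min_width=13, slack=0)
Line 3: ['angry', 'sea'] (min_width=9, slack=4)
Line 4: ['tomato', 'for'] (min_width=10, slack=3)
Line 5: ['dirty', 'stop'] (min_width=10, slack=3)
Line 6: ['box'] (min_width=3, slack=10)
Line 7: ['laboratory', 'we'] (min_width=13, slack=0)
Line 8: ['end', 'line', 'oats'] (min_width=13, slack=0)
Line 9: ['page', 'how'] (min_width=8, slack=5)
Line 10: ['violin'] (min_width=6, slack=7)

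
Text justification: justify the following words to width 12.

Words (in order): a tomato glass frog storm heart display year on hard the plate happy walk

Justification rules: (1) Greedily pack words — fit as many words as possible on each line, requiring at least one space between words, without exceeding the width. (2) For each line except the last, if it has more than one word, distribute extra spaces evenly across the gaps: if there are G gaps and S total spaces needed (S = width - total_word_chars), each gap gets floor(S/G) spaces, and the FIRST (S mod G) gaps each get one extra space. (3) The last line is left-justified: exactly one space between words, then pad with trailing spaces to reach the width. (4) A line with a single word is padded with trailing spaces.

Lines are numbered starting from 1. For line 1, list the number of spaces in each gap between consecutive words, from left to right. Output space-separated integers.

Line 1: ['a', 'tomato'] (min_width=8, slack=4)
Line 2: ['glass', 'frog'] (min_width=10, slack=2)
Line 3: ['storm', 'heart'] (min_width=11, slack=1)
Line 4: ['display', 'year'] (min_width=12, slack=0)
Line 5: ['on', 'hard', 'the'] (min_width=11, slack=1)
Line 6: ['plate', 'happy'] (min_width=11, slack=1)
Line 7: ['walk'] (min_width=4, slack=8)

Answer: 5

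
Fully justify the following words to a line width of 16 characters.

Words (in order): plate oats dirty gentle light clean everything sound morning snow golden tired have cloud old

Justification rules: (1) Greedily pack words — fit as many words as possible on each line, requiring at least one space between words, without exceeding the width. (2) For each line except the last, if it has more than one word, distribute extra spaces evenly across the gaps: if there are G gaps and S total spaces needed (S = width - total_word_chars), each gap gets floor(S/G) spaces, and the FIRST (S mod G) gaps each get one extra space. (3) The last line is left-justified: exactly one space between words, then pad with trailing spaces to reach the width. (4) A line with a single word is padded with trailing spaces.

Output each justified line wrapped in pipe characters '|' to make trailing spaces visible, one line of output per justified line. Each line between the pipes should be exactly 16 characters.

Line 1: ['plate', 'oats', 'dirty'] (min_width=16, slack=0)
Line 2: ['gentle', 'light'] (min_width=12, slack=4)
Line 3: ['clean', 'everything'] (min_width=16, slack=0)
Line 4: ['sound', 'morning'] (min_width=13, slack=3)
Line 5: ['snow', 'golden'] (min_width=11, slack=5)
Line 6: ['tired', 'have', 'cloud'] (min_width=16, slack=0)
Line 7: ['old'] (min_width=3, slack=13)

Answer: |plate oats dirty|
|gentle     light|
|clean everything|
|sound    morning|
|snow      golden|
|tired have cloud|
|old             |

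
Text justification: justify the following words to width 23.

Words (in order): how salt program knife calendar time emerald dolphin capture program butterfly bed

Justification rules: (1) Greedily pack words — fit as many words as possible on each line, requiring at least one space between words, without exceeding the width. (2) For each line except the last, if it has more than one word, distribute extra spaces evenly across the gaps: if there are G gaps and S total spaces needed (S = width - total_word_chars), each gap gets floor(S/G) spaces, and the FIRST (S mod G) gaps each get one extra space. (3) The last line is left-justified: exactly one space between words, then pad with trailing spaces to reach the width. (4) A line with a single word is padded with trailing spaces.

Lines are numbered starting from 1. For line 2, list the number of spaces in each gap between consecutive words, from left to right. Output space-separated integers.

Line 1: ['how', 'salt', 'program', 'knife'] (min_width=22, slack=1)
Line 2: ['calendar', 'time', 'emerald'] (min_width=21, slack=2)
Line 3: ['dolphin', 'capture', 'program'] (min_width=23, slack=0)
Line 4: ['butterfly', 'bed'] (min_width=13, slack=10)

Answer: 2 2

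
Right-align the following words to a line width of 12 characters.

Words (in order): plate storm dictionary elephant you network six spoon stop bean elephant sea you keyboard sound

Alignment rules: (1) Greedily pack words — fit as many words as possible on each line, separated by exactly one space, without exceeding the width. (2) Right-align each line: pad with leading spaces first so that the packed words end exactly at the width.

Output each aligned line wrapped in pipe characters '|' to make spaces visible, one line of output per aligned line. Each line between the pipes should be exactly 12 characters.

Line 1: ['plate', 'storm'] (min_width=11, slack=1)
Line 2: ['dictionary'] (min_width=10, slack=2)
Line 3: ['elephant', 'you'] (min_width=12, slack=0)
Line 4: ['network', 'six'] (min_width=11, slack=1)
Line 5: ['spoon', 'stop'] (min_width=10, slack=2)
Line 6: ['bean'] (min_width=4, slack=8)
Line 7: ['elephant', 'sea'] (min_width=12, slack=0)
Line 8: ['you', 'keyboard'] (min_width=12, slack=0)
Line 9: ['sound'] (min_width=5, slack=7)

Answer: | plate storm|
|  dictionary|
|elephant you|
| network six|
|  spoon stop|
|        bean|
|elephant sea|
|you keyboard|
|       sound|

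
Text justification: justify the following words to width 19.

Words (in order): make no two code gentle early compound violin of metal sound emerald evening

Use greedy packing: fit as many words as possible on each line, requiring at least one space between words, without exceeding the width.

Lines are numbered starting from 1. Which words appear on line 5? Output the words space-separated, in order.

Line 1: ['make', 'no', 'two', 'code'] (min_width=16, slack=3)
Line 2: ['gentle', 'early'] (min_width=12, slack=7)
Line 3: ['compound', 'violin', 'of'] (min_width=18, slack=1)
Line 4: ['metal', 'sound', 'emerald'] (min_width=19, slack=0)
Line 5: ['evening'] (min_width=7, slack=12)

Answer: evening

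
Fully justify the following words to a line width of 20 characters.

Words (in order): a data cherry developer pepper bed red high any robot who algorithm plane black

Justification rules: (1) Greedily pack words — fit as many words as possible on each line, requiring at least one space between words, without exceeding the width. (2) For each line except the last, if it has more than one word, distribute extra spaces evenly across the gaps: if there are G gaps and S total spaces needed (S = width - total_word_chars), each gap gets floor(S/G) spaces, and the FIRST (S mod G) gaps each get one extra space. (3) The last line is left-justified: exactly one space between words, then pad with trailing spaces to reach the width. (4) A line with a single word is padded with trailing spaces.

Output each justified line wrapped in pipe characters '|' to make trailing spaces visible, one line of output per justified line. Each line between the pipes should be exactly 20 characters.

Answer: |a     data    cherry|
|developer pepper bed|
|red  high  any robot|
|who  algorithm plane|
|black               |

Derivation:
Line 1: ['a', 'data', 'cherry'] (min_width=13, slack=7)
Line 2: ['developer', 'pepper', 'bed'] (min_width=20, slack=0)
Line 3: ['red', 'high', 'any', 'robot'] (min_width=18, slack=2)
Line 4: ['who', 'algorithm', 'plane'] (min_width=19, slack=1)
Line 5: ['black'] (min_width=5, slack=15)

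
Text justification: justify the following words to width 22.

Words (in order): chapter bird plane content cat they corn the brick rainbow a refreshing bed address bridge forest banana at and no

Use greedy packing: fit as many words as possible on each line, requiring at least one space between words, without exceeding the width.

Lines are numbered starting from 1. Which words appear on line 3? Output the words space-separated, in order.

Line 1: ['chapter', 'bird', 'plane'] (min_width=18, slack=4)
Line 2: ['content', 'cat', 'they', 'corn'] (min_width=21, slack=1)
Line 3: ['the', 'brick', 'rainbow', 'a'] (min_width=19, slack=3)
Line 4: ['refreshing', 'bed', 'address'] (min_width=22, slack=0)
Line 5: ['bridge', 'forest', 'banana'] (min_width=20, slack=2)
Line 6: ['at', 'and', 'no'] (min_width=9, slack=13)

Answer: the brick rainbow a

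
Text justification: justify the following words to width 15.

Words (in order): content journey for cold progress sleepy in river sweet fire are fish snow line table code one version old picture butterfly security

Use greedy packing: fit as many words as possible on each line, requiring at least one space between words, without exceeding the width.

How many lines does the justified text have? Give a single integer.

Line 1: ['content', 'journey'] (min_width=15, slack=0)
Line 2: ['for', 'cold'] (min_width=8, slack=7)
Line 3: ['progress', 'sleepy'] (min_width=15, slack=0)
Line 4: ['in', 'river', 'sweet'] (min_width=14, slack=1)
Line 5: ['fire', 'are', 'fish'] (min_width=13, slack=2)
Line 6: ['snow', 'line', 'table'] (min_width=15, slack=0)
Line 7: ['code', 'one'] (min_width=8, slack=7)
Line 8: ['version', 'old'] (min_width=11, slack=4)
Line 9: ['picture'] (min_width=7, slack=8)
Line 10: ['butterfly'] (min_width=9, slack=6)
Line 11: ['security'] (min_width=8, slack=7)
Total lines: 11

Answer: 11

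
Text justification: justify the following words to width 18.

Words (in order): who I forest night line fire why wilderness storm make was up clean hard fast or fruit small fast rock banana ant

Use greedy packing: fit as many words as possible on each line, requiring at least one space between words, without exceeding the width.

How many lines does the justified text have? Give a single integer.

Answer: 7

Derivation:
Line 1: ['who', 'I', 'forest', 'night'] (min_width=18, slack=0)
Line 2: ['line', 'fire', 'why'] (min_width=13, slack=5)
Line 3: ['wilderness', 'storm'] (min_width=16, slack=2)
Line 4: ['make', 'was', 'up', 'clean'] (min_width=17, slack=1)
Line 5: ['hard', 'fast', 'or', 'fruit'] (min_width=18, slack=0)
Line 6: ['small', 'fast', 'rock'] (min_width=15, slack=3)
Line 7: ['banana', 'ant'] (min_width=10, slack=8)
Total lines: 7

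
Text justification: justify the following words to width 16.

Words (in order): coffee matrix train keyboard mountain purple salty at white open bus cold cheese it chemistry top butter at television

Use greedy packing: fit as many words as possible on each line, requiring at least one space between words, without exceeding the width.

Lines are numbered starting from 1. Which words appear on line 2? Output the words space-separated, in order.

Answer: train keyboard

Derivation:
Line 1: ['coffee', 'matrix'] (min_width=13, slack=3)
Line 2: ['train', 'keyboard'] (min_width=14, slack=2)
Line 3: ['mountain', 'purple'] (min_width=15, slack=1)
Line 4: ['salty', 'at', 'white'] (min_width=14, slack=2)
Line 5: ['open', 'bus', 'cold'] (min_width=13, slack=3)
Line 6: ['cheese', 'it'] (min_width=9, slack=7)
Line 7: ['chemistry', 'top'] (min_width=13, slack=3)
Line 8: ['butter', 'at'] (min_width=9, slack=7)
Line 9: ['television'] (min_width=10, slack=6)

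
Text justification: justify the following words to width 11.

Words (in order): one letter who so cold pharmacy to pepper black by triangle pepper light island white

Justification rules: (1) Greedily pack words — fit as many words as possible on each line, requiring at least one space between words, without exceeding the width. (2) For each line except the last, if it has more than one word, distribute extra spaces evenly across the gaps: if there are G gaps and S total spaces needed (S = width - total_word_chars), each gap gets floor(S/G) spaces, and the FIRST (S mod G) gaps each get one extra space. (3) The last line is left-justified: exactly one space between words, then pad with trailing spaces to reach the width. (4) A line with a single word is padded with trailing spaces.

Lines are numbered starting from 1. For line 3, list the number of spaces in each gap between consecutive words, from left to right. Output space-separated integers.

Answer: 1

Derivation:
Line 1: ['one', 'letter'] (min_width=10, slack=1)
Line 2: ['who', 'so', 'cold'] (min_width=11, slack=0)
Line 3: ['pharmacy', 'to'] (min_width=11, slack=0)
Line 4: ['pepper'] (min_width=6, slack=5)
Line 5: ['black', 'by'] (min_width=8, slack=3)
Line 6: ['triangle'] (min_width=8, slack=3)
Line 7: ['pepper'] (min_width=6, slack=5)
Line 8: ['light'] (min_width=5, slack=6)
Line 9: ['island'] (min_width=6, slack=5)
Line 10: ['white'] (min_width=5, slack=6)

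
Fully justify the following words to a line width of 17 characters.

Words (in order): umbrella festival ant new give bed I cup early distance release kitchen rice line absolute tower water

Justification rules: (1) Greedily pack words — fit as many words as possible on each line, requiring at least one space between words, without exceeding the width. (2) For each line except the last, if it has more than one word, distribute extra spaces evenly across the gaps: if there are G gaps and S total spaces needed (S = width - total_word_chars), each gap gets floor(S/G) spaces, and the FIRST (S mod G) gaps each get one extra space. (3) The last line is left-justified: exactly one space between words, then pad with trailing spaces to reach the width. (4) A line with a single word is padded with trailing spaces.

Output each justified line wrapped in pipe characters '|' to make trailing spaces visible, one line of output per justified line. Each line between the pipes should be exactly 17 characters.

Answer: |umbrella festival|
|ant  new give bed|
|I    cup    early|
|distance  release|
|kitchen rice line|
|absolute    tower|
|water            |

Derivation:
Line 1: ['umbrella', 'festival'] (min_width=17, slack=0)
Line 2: ['ant', 'new', 'give', 'bed'] (min_width=16, slack=1)
Line 3: ['I', 'cup', 'early'] (min_width=11, slack=6)
Line 4: ['distance', 'release'] (min_width=16, slack=1)
Line 5: ['kitchen', 'rice', 'line'] (min_width=17, slack=0)
Line 6: ['absolute', 'tower'] (min_width=14, slack=3)
Line 7: ['water'] (min_width=5, slack=12)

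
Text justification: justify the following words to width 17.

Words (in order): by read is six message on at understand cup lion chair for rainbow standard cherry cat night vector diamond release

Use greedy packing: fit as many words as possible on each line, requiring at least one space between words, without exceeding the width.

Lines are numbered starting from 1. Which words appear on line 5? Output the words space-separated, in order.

Answer: rainbow standard

Derivation:
Line 1: ['by', 'read', 'is', 'six'] (min_width=14, slack=3)
Line 2: ['message', 'on', 'at'] (min_width=13, slack=4)
Line 3: ['understand', 'cup'] (min_width=14, slack=3)
Line 4: ['lion', 'chair', 'for'] (min_width=14, slack=3)
Line 5: ['rainbow', 'standard'] (min_width=16, slack=1)
Line 6: ['cherry', 'cat', 'night'] (min_width=16, slack=1)
Line 7: ['vector', 'diamond'] (min_width=14, slack=3)
Line 8: ['release'] (min_width=7, slack=10)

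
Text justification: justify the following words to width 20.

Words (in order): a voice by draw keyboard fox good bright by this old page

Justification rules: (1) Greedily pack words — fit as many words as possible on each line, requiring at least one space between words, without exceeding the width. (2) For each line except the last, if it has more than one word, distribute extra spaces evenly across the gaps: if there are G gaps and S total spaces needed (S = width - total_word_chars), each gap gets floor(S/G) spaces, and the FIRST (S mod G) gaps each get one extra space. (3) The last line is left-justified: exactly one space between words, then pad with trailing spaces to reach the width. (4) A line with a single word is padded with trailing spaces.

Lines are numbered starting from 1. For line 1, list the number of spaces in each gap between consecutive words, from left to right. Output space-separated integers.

Line 1: ['a', 'voice', 'by', 'draw'] (min_width=15, slack=5)
Line 2: ['keyboard', 'fox', 'good'] (min_width=17, slack=3)
Line 3: ['bright', 'by', 'this', 'old'] (min_width=18, slack=2)
Line 4: ['page'] (min_width=4, slack=16)

Answer: 3 3 2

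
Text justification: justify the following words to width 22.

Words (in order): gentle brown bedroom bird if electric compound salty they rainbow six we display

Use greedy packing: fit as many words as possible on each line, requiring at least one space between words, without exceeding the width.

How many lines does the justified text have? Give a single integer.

Line 1: ['gentle', 'brown', 'bedroom'] (min_width=20, slack=2)
Line 2: ['bird', 'if', 'electric'] (min_width=16, slack=6)
Line 3: ['compound', 'salty', 'they'] (min_width=19, slack=3)
Line 4: ['rainbow', 'six', 'we', 'display'] (min_width=22, slack=0)
Total lines: 4

Answer: 4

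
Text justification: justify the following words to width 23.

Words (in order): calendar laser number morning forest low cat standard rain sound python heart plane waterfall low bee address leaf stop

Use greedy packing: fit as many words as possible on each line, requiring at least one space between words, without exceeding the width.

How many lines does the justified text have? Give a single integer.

Line 1: ['calendar', 'laser', 'number'] (min_width=21, slack=2)
Line 2: ['morning', 'forest', 'low', 'cat'] (min_width=22, slack=1)
Line 3: ['standard', 'rain', 'sound'] (min_width=19, slack=4)
Line 4: ['python', 'heart', 'plane'] (min_width=18, slack=5)
Line 5: ['waterfall', 'low', 'bee'] (min_width=17, slack=6)
Line 6: ['address', 'leaf', 'stop'] (min_width=17, slack=6)
Total lines: 6

Answer: 6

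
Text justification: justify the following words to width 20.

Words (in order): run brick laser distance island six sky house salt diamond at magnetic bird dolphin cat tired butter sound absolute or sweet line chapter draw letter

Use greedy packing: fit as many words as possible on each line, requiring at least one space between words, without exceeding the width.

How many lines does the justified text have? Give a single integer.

Line 1: ['run', 'brick', 'laser'] (min_width=15, slack=5)
Line 2: ['distance', 'island', 'six'] (min_width=19, slack=1)
Line 3: ['sky', 'house', 'salt'] (min_width=14, slack=6)
Line 4: ['diamond', 'at', 'magnetic'] (min_width=19, slack=1)
Line 5: ['bird', 'dolphin', 'cat'] (min_width=16, slack=4)
Line 6: ['tired', 'butter', 'sound'] (min_width=18, slack=2)
Line 7: ['absolute', 'or', 'sweet'] (min_width=17, slack=3)
Line 8: ['line', 'chapter', 'draw'] (min_width=17, slack=3)
Line 9: ['letter'] (min_width=6, slack=14)
Total lines: 9

Answer: 9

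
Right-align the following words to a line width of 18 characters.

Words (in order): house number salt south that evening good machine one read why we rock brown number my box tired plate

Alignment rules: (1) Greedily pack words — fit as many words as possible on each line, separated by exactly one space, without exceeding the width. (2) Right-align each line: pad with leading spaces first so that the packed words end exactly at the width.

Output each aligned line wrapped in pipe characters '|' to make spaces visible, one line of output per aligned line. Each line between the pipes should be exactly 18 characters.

Line 1: ['house', 'number', 'salt'] (min_width=17, slack=1)
Line 2: ['south', 'that', 'evening'] (min_width=18, slack=0)
Line 3: ['good', 'machine', 'one'] (min_width=16, slack=2)
Line 4: ['read', 'why', 'we', 'rock'] (min_width=16, slack=2)
Line 5: ['brown', 'number', 'my'] (min_width=15, slack=3)
Line 6: ['box', 'tired', 'plate'] (min_width=15, slack=3)

Answer: | house number salt|
|south that evening|
|  good machine one|
|  read why we rock|
|   brown number my|
|   box tired plate|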